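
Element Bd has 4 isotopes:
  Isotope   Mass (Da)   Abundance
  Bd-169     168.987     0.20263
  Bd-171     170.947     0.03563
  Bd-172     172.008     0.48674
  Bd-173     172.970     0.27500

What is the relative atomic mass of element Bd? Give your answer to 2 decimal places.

The abundance-weighted mean is 0.20263 × 168.987 + 0.03563 × 170.947 + 0.48674 × 172.008 + 0.27500 × 172.970
= 34.2418 + 6.0908 + 83.7232 + 47.5668 = 171.6226 Da

171.62 Da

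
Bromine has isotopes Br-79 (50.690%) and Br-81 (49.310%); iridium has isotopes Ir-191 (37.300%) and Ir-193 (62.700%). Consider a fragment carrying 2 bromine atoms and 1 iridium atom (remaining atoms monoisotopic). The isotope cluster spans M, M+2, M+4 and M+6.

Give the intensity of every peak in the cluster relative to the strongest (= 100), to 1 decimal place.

23.7 : 86.0 : 100.0 : 37.7

Bromine pattern (n=2): 0.25694761 : 0.49990478 : 0.24314761
Iridium pattern (n=1): 0.3730 : 0.6270
Convolve the two distributions (both contribute in 2-u steps):
  M: 0.25694761×0.3730 = 0.095841
  M+2: 0.25694761×0.6270 + 0.49990478×0.3730 = 0.347571
  M+4: 0.49990478×0.6270 + 0.24314761×0.3730 = 0.404134
  M+6: 0.24314761×0.6270 = 0.152454
Scale to base peak (0.404134) = 100: 23.7 : 86.0 : 100.0 : 37.7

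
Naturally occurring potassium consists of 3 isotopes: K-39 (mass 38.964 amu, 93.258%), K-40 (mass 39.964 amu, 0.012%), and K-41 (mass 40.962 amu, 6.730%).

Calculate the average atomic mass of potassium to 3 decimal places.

Average mass = Σ (abundance × isotope mass) = 0.93258 × 38.964 + 0.00012 × 39.964 + 0.06730 × 40.962
= 36.3370 + 0.0048 + 2.7567 = 39.0985 amu

39.099 amu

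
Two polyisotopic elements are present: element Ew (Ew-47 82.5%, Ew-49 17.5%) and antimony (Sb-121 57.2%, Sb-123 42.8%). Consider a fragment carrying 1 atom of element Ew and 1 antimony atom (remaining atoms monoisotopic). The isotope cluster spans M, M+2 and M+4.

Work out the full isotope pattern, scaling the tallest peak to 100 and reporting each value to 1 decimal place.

100.0 : 96.0 : 15.9

Element Ew pattern (n=1): 0.8250 : 0.1750
Antimony pattern (n=1): 0.5720 : 0.4280
Convolve the two distributions (both contribute in 2-u steps):
  M: 0.8250×0.5720 = 0.471900
  M+2: 0.8250×0.4280 + 0.1750×0.5720 = 0.453200
  M+4: 0.1750×0.4280 = 0.074900
Scale to base peak (0.471900) = 100: 100.0 : 96.0 : 15.9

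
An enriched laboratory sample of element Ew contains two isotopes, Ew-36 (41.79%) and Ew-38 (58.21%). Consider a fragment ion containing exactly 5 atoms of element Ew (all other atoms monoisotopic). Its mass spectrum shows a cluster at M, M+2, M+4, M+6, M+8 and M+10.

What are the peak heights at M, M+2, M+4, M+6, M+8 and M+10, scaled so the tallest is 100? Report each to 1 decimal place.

Expanding (0.4179 + 0.5821)^5:
P(M) = 0.4179^5 = 0.012746
P(M+2) = 5 × 0.4179^4 × 0.5821^1 = 0.088768
P(M+4) = 10 × 0.4179^3 × 0.5821^2 = 0.247293
P(M+6) = 10 × 0.4179^2 × 0.5821^3 = 0.344459
P(M+8) = 5 × 0.4179^1 × 0.5821^4 = 0.239901
P(M+10) = 0.5821^5 = 0.066833
The M+6 peak is largest (0.344459); scaling to 100 gives 3.7 : 25.8 : 71.8 : 100.0 : 69.6 : 19.4.

3.7 : 25.8 : 71.8 : 100.0 : 69.6 : 19.4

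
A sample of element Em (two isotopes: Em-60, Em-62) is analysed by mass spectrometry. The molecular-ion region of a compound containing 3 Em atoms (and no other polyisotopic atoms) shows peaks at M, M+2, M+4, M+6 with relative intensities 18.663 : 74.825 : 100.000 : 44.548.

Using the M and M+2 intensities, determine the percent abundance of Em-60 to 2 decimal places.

If p is the fraction of Em that is Em-60, then I(M+2)/I(M) = [C(3,1)·p^2·(1−p)] / p^3 = 3·(1−p)/p = 74.825/18.663 = 4.0093
(1−p)/p = 4.0093/3 = 1.3364  ⇒  p = 1/(1 + 1.3364) = 0.4280
Em-60: 42.80%, Em-62: 57.20%.

42.80%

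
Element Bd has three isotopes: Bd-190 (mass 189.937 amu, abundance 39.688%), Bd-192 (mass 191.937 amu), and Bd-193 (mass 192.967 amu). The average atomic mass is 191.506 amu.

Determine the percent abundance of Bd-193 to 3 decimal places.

The remaining 60.312% is split between Bd-192 (fraction x) and Bd-193 (fraction 0.60312 − x).
Substituting: 191.937x + 192.967(0.60312 − x) = 116.12380344
(191.937 − 192.967)x = -0.2584536  ⇒  x = 0.25093, y = 0.35219
Bd-192: 25.093%, Bd-193: 35.219%.

35.219%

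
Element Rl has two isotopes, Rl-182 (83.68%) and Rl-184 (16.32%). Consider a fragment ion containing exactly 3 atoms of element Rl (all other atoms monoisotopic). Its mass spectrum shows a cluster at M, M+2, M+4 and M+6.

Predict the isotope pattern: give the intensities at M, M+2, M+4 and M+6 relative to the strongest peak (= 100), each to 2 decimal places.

The 3 Rl atoms are independent, so intensities follow the terms of (0.8368 + 0.1632)^3.
P(M) = 0.8368^3 = 0.585956
P(M+2) = 3 × 0.8368^2 × 0.1632^1 = 0.342835
P(M+4) = 3 × 0.8368^1 × 0.1632^2 = 0.066863
P(M+6) = 0.1632^3 = 0.004347
The M peak is largest (0.585956); scaling to 100 gives 100.00 : 58.51 : 11.41 : 0.74.

100.00 : 58.51 : 11.41 : 0.74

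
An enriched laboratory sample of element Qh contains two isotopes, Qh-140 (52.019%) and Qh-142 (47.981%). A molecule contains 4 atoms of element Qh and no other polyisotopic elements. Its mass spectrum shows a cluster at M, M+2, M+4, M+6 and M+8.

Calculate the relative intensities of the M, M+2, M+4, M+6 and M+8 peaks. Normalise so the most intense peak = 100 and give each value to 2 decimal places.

Expanding (0.52019 + 0.47981)^4:
P(M) = 0.52019^4 = 0.073223
P(M+2) = 4 × 0.52019^3 × 0.47981^1 = 0.270156
P(M+4) = 6 × 0.52019^2 × 0.47981^2 = 0.373778
P(M+6) = 4 × 0.52019^1 × 0.47981^3 = 0.229842
P(M+8) = 0.47981^4 = 0.053000
The M+4 peak is largest (0.373778); scaling to 100 gives 19.59 : 72.28 : 100.00 : 61.49 : 14.18.

19.59 : 72.28 : 100.00 : 61.49 : 14.18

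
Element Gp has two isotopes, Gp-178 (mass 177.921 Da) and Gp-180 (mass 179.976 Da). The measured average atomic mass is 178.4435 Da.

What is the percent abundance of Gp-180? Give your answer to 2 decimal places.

25.43%

Let x be the fractional abundance of Gp-178; then Gp-180 has abundance 1 − x.
177.921·x + 179.976·(1 − x) = 178.4435
(177.921 − 179.976)·x = 178.4435 − 179.976
x = -1.5325 / -2.055 = 0.74574 → 74.57% Gp-178, 25.43% Gp-180.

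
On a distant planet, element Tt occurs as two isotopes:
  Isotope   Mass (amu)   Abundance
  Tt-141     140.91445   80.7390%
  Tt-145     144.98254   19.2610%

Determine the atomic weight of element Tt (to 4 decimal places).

141.6980 amu

The abundance-weighted mean is 0.807390 × 140.91445 + 0.192610 × 144.98254
= 113.772918 + 27.925087 = 141.698005 amu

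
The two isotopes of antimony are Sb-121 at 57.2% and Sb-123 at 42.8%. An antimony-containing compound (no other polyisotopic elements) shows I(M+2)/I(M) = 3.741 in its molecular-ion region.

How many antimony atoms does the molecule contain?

5

For n independent Sb atoms, I(M+2)/I(M) = n · (abundance Sb-123) / (abundance Sb-121) = n · 0.428/0.572.
n = 3.741 × 0.572/0.428 = 5.00 ≈ 5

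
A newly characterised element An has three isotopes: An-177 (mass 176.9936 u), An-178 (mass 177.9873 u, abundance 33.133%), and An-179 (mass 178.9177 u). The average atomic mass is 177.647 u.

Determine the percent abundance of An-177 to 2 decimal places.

50.02%

The remaining 66.867% is split between An-177 (fraction x) and An-179 (fraction 0.66867 − x).
Substituting: 176.9936x + 178.9177(0.66867 − x) = 118.674467891
(176.9936 − 178.9177)x = -0.962430568  ⇒  x = 0.50020, y = 0.16847
An-177: 50.02%, An-179: 16.85%.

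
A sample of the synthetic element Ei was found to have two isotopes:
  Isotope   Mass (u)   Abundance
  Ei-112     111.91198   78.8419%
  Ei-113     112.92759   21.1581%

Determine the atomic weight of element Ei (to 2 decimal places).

Average mass = Σ (abundance × isotope mass) = 0.788419 × 111.91198 + 0.211581 × 112.92759
= 88.233531 + 23.893332 = 112.126863 u

112.13 u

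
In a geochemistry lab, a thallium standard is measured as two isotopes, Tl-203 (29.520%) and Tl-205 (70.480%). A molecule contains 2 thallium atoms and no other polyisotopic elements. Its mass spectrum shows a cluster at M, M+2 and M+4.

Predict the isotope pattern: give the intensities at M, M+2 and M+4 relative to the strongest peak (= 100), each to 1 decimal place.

17.5 : 83.8 : 100.0

Expanding (0.29520 + 0.70480)^2:
P(M) = 0.29520^2 = 0.087143
P(M+2) = 2 × 0.29520^1 × 0.70480^1 = 0.416114
P(M+4) = 0.70480^2 = 0.496743
The M+4 peak is largest (0.496743); scaling to 100 gives 17.5 : 83.8 : 100.0.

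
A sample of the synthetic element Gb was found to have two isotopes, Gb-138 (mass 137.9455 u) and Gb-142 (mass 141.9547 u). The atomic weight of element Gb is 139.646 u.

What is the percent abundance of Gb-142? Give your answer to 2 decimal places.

With x = fraction of Gb-138 (so Gb-142 is 1 − x):
137.9455·x + 141.9547·(1 − x) = 139.646
(137.9455 − 141.9547)·x = 139.646 − 141.9547
x = -2.3087 / -4.0092 = 0.57585 → 57.59% Gb-138, 42.41% Gb-142.

42.41%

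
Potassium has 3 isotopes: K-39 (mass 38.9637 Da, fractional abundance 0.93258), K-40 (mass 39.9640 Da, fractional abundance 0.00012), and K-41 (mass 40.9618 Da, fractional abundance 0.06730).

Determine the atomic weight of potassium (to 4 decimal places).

The abundance-weighted mean is 0.93258 × 38.9637 + 0.00012 × 39.9640 + 0.06730 × 40.9618
= 36.33677 + 0.00480 + 2.75673 = 39.09830 Da

39.0983 Da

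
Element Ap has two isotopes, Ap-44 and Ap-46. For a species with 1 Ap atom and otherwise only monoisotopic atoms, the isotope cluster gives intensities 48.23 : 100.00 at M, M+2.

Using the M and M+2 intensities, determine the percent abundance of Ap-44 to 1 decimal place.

32.5%

Let p = fractional abundance of Ap-44. I(M+2)/I(M) = [C(1,1)·p^0·(1−p)] / p^1 = 1·(1−p)/p = 100.00/48.23 = 2.0734
(1−p)/p = 2.0734/1 = 2.0734  ⇒  p = 1/(1 + 2.0734) = 0.3254
Ap-44: 32.5%, Ap-46: 67.5%.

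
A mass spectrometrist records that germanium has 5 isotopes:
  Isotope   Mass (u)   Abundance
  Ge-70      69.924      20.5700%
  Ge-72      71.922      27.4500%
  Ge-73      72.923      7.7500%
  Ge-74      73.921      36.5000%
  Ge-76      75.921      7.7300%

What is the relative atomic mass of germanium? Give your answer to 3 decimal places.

Ar = Σ fᵢ·mᵢ = 0.205700 × 69.924 + 0.274500 × 71.922 + 0.077500 × 72.923 + 0.365000 × 73.921 + 0.077300 × 75.921
= 14.3834 + 19.7426 + 5.6515 + 26.9812 + 5.8687 = 72.6274 u

72.627 u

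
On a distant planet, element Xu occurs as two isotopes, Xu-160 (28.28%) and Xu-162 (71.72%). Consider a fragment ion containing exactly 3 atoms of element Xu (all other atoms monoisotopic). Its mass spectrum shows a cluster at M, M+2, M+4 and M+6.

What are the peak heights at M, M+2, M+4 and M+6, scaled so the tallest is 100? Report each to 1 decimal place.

5.2 : 39.4 : 100.0 : 84.5

The 3 Xu atoms are independent, so intensities follow the terms of (0.2828 + 0.7172)^3.
P(M) = 0.2828^3 = 0.022617
P(M+2) = 3 × 0.2828^2 × 0.7172^1 = 0.172076
P(M+4) = 3 × 0.2828^1 × 0.7172^2 = 0.436396
P(M+6) = 0.7172^3 = 0.368910
The M+4 peak is largest (0.436396); scaling to 100 gives 5.2 : 39.4 : 100.0 : 84.5.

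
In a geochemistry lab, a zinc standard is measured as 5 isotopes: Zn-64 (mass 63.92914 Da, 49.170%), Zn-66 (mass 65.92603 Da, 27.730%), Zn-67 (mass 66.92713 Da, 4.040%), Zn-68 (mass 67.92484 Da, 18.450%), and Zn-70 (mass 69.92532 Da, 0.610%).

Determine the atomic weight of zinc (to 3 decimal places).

65.378 Da

Ar = Σ fᵢ·mᵢ = 0.49170 × 63.92914 + 0.27730 × 65.92603 + 0.04040 × 66.92713 + 0.18450 × 67.92484 + 0.00610 × 69.92532
= 31.433958 + 18.281288 + 2.703856 + 12.532133 + 0.426544 = 65.377779 Da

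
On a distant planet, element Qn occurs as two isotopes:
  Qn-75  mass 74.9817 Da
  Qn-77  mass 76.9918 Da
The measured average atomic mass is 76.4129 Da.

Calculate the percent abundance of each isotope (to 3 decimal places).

Let x be the fractional abundance of Qn-75; then Qn-77 has abundance 1 − x.
74.9817·x + 76.9918·(1 − x) = 76.4129
(74.9817 − 76.9918)·x = 76.4129 − 76.9918
x = -0.5789 / -2.0101 = 0.28800 → 28.800% Qn-75, 71.200% Qn-77.

Qn-75: 28.800%, Qn-77: 71.200%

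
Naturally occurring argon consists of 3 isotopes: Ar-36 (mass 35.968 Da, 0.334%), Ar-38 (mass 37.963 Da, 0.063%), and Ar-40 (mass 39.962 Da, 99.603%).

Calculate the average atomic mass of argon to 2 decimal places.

The abundance-weighted mean is 0.00334 × 35.968 + 0.00063 × 37.963 + 0.99603 × 39.962
= 0.1201 + 0.0239 + 39.8034 = 39.9474 Da

39.95 Da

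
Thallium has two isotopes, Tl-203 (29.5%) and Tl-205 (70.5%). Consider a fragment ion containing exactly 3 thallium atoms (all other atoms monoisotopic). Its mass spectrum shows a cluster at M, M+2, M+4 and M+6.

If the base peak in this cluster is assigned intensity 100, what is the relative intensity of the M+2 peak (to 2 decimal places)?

41.84

Term probabilities: M 0.0257, M+2 0.1841, M+4 0.4399, M+6 0.3504. Base peak = M+4.
P(M+4) = C(3,2) × 0.295^1 × 0.705^2 = 3 × 0.2950 × 0.497025 = 0.439867 (base)
P(M+2) = C(3,1) × 0.295^2 × 0.705^1 = 3 × 0.087025 × 0.7050 = 0.184058
Relative intensity = 0.184058 / 0.439867 × 100 = 41.84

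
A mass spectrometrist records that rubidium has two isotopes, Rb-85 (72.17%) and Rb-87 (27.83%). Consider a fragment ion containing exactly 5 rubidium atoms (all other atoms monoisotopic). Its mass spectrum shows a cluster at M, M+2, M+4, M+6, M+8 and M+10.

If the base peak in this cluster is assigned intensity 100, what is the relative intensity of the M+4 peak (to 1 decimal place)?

77.1

(0.7217 + 0.2783)^5 gives M 0.1958, M+2 0.3775, M+4 0.2911, M+6 0.1123, M+8 0.0216, M+10 0.0017; the largest is M+2.
P(M+2) = C(5,1) × 0.7217^4 × 0.2783^1 = 5 × 0.27128565 × 0.2783 = 0.377494 (base)
P(M+4) = C(5,2) × 0.7217^3 × 0.2783^2 = 10 × 0.37589809 × 0.07745089 = 0.291136
Relative intensity = 0.291136 / 0.377494 × 100 = 77.1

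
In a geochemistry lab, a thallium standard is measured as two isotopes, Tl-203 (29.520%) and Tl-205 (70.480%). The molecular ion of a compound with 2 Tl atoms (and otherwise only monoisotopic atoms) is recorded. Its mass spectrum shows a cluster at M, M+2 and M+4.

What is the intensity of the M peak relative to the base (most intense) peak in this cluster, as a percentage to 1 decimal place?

17.5%

Binomial terms of (0.29520 + 0.70480)^2: M 0.0871, M+2 0.4161, M+4 0.4967 → M+4 is the base peak.
P(M+4) = C(2,2) × 0.29520^0 × 0.70480^2 = 1 × 1.0000 × 0.49674304 = 0.496743 (base)
P(M) = C(2,0) × 0.29520^2 × 0.70480^0 = 1 × 0.08714304 × 1.0000 = 0.087143
Relative intensity = 0.087143 / 0.496743 × 100 = 17.5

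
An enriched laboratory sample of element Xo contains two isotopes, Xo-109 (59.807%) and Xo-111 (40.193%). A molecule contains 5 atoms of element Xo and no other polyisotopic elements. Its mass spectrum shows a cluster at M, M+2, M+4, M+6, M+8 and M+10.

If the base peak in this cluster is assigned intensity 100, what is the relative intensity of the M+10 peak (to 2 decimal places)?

Binomial terms of (0.59807 + 0.40193)^5: M 0.0765, M+2 0.2571, M+4 0.3456, M+6 0.2322, M+8 0.0780, M+10 0.0105 → M+4 is the base peak.
P(M+4) = C(5,2) × 0.59807^3 × 0.40193^2 = 10 × 0.2139223 × 0.16154772 = 0.345587 (base)
P(M+10) = C(5,5) × 0.59807^0 × 0.40193^5 = 1 × 1.0000 × 0.01048944 = 0.010489
Relative intensity = 0.010489 / 0.345587 × 100 = 3.04

3.04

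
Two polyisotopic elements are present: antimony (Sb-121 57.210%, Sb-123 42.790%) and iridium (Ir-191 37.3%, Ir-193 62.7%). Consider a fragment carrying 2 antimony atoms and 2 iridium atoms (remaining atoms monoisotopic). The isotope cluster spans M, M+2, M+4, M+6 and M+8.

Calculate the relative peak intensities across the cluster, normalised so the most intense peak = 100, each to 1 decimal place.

11.9 : 57.7 : 100.0 : 72.6 : 18.8

Antimony pattern (n=2): 0.32729841 : 0.48960318 : 0.18309841
Iridium pattern (n=2): 0.139129 : 0.467742 : 0.393129
Convolve the two distributions (both contribute in 2-u steps):
  M: 0.32729841×0.139129 = 0.045537
  M+2: 0.32729841×0.467742 + 0.48960318×0.139129 = 0.221209
  M+4: 0.32729841×0.393129 + 0.48960318×0.467742 + 0.18309841×0.139129 = 0.383153
  M+6: 0.48960318×0.393129 + 0.18309841×0.467742 = 0.278120
  M+8: 0.18309841×0.393129 = 0.071981
Scale to base peak (0.383153) = 100: 11.9 : 57.7 : 100.0 : 72.6 : 18.8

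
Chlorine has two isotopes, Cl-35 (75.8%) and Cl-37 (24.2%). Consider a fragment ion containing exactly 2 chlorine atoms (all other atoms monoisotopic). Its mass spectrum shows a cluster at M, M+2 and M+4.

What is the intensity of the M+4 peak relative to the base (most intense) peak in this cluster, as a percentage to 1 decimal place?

(0.758 + 0.242)^2 gives M 0.5746, M+2 0.3669, M+4 0.0586; the largest is M.
P(M) = C(2,0) × 0.758^2 × 0.242^0 = 1 × 0.574564 × 1.0000 = 0.574564 (base)
P(M+4) = C(2,2) × 0.758^0 × 0.242^2 = 1 × 1.0000 × 0.058564 = 0.058564
Relative intensity = 0.058564 / 0.574564 × 100 = 10.2

10.2%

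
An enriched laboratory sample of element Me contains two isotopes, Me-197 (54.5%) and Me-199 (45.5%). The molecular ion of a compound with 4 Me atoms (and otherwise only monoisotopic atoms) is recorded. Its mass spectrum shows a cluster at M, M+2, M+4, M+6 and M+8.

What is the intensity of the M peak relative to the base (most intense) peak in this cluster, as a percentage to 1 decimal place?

23.9%

Binomial terms of (0.545 + 0.455)^4: M 0.0882, M+2 0.2946, M+4 0.3689, M+6 0.2053, M+8 0.0429 → M+4 is the base peak.
P(M+4) = C(4,2) × 0.545^2 × 0.455^2 = 6 × 0.297025 × 0.207025 = 0.368950 (base)
P(M) = C(4,0) × 0.545^4 × 0.455^0 = 1 × 0.08822385 × 1.0000 = 0.088224
Relative intensity = 0.088224 / 0.368950 × 100 = 23.9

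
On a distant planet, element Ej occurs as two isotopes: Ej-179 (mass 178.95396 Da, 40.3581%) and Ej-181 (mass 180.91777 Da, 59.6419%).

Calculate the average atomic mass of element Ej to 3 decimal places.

Weight each isotope mass by its fractional abundance: 0.403581 × 178.95396 + 0.596419 × 180.91777
= 72.222418 + 107.902795 = 180.125213 Da

180.125 Da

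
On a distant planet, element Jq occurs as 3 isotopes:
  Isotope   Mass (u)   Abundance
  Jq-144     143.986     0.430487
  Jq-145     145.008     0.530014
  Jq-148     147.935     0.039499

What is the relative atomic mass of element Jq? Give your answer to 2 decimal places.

144.68 u

Weight each isotope mass by its fractional abundance: 0.430487 × 143.986 + 0.530014 × 145.008 + 0.039499 × 147.935
= 61.9841 + 76.8563 + 5.8433 = 144.6837 u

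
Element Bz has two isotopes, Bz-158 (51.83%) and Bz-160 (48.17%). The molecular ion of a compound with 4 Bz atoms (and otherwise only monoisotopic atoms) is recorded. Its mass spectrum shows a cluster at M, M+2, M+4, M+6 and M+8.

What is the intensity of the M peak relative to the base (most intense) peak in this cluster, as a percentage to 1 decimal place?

19.3%

Term probabilities: M 0.0722, M+2 0.2683, M+4 0.3740, M+6 0.2317, M+8 0.0538. Base peak = M+4.
P(M+4) = C(4,2) × 0.5183^2 × 0.4817^2 = 6 × 0.26863489 × 0.23203489 = 0.373996 (base)
P(M) = C(4,0) × 0.5183^4 × 0.4817^0 = 1 × 0.0721647 × 1.0000 = 0.072165
Relative intensity = 0.072165 / 0.373996 × 100 = 19.3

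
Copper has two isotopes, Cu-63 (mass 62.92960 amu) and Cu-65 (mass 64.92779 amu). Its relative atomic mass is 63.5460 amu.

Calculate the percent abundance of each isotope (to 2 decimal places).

Cu-63: 69.15%, Cu-65: 30.85%

Writing the weighted mean with unknown fraction x of Cu-63:
62.92960·x + 64.92779·(1 − x) = 63.5460
(62.92960 − 64.92779)·x = 63.5460 − 64.92779
x = -1.38179 / -1.99819 = 0.69152 → 69.15% Cu-63, 30.85% Cu-65.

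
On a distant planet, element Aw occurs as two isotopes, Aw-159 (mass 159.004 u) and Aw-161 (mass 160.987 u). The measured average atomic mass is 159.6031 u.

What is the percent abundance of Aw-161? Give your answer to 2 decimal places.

30.21%

With x = fraction of Aw-159 (so Aw-161 is 1 − x):
159.004·x + 160.987·(1 − x) = 159.6031
(159.004 − 160.987)·x = 159.6031 − 160.987
x = -1.3839 / -1.983 = 0.69788 → 69.79% Aw-159, 30.21% Aw-161.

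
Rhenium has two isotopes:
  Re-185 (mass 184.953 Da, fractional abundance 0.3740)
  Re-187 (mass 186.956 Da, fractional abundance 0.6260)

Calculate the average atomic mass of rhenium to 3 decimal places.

Ar = Σ fᵢ·mᵢ = 0.3740 × 184.953 + 0.6260 × 186.956
= 69.1724 + 117.0345 = 186.2069 Da

186.207 Da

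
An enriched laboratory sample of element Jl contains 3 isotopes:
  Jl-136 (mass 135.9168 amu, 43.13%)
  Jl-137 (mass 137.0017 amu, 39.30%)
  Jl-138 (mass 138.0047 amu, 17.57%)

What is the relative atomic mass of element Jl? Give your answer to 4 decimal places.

136.7100 amu

Average mass = Σ (abundance × isotope mass) = 0.4313 × 135.9168 + 0.3930 × 137.0017 + 0.1757 × 138.0047
= 58.62092 + 53.84167 + 24.24743 = 136.71002 amu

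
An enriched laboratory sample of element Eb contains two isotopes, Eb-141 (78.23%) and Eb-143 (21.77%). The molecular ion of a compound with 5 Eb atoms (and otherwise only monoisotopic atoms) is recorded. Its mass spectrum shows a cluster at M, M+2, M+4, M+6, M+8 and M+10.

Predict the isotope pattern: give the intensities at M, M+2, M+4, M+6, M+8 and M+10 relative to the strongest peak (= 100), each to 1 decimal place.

Expanding (0.7823 + 0.2177)^5:
P(M) = 0.7823^5 = 0.292999
P(M+2) = 5 × 0.7823^4 × 0.2177^1 = 0.407682
P(M+4) = 10 × 0.7823^3 × 0.2177^2 = 0.226901
P(M+6) = 10 × 0.7823^2 × 0.2177^3 = 0.063143
P(M+8) = 5 × 0.7823^1 × 0.2177^4 = 0.008786
P(M+10) = 0.2177^5 = 0.000489
The M+2 peak is largest (0.407682); scaling to 100 gives 71.9 : 100.0 : 55.7 : 15.5 : 2.2 : 0.1.

71.9 : 100.0 : 55.7 : 15.5 : 2.2 : 0.1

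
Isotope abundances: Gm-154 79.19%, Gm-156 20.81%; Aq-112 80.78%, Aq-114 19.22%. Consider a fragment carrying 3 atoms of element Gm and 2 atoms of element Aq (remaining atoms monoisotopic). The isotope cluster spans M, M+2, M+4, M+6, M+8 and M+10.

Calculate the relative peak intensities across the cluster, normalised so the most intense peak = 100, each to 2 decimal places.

Element Gm pattern (n=3): 0.49660493 : 0.39150203 : 0.10288114 : 0.0090119
Element Aq pattern (n=2): 0.65254084 : 0.31051832 : 0.03694084
Convolve the two distributions (both contribute in 2-u steps):
  M: 0.49660493×0.65254084 = 0.324055
  M+2: 0.49660493×0.31051832 + 0.39150203×0.65254084 = 0.409676
  M+4: 0.49660493×0.03694084 + 0.39150203×0.31051832 + 0.10288114×0.65254084 = 0.207048
  M+6: 0.39150203×0.03694084 + 0.10288114×0.31051832 + 0.0090119×0.65254084 = 0.052290
  M+8: 0.10288114×0.03694084 + 0.0090119×0.31051832 = 0.006599
  M+10: 0.0090119×0.03694084 = 0.000333
Scale to base peak (0.409676) = 100: 79.10 : 100.00 : 50.54 : 12.76 : 1.61 : 0.08

79.10 : 100.00 : 50.54 : 12.76 : 1.61 : 0.08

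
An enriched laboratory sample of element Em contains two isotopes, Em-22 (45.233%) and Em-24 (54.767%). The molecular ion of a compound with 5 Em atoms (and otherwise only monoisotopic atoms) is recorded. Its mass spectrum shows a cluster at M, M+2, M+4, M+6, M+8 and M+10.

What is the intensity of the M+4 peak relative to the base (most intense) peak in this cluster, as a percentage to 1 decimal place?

82.6%

Term probabilities: M 0.0189, M+2 0.1146, M+4 0.2776, M+6 0.3361, M+8 0.2035, M+10 0.0493. Base peak = M+6.
P(M+6) = C(5,3) × 0.45233^2 × 0.54767^3 = 10 × 0.20460243 × 0.16426947 = 0.336099 (base)
P(M+4) = C(5,2) × 0.45233^3 × 0.54767^2 = 10 × 0.09254782 × 0.29994243 = 0.277590
Relative intensity = 0.277590 / 0.336099 × 100 = 82.6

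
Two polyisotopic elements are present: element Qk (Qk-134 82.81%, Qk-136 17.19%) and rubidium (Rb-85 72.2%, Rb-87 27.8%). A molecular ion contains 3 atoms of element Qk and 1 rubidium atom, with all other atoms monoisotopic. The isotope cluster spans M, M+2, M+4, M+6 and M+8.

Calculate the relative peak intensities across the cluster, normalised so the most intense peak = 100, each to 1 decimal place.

Element Qk pattern (n=3): 0.56786925 : 0.35364107 : 0.0734101 : 0.00507958
Rubidium pattern (n=1): 0.7220 : 0.2780
Convolve the two distributions (both contribute in 2-u steps):
  M: 0.56786925×0.7220 = 0.410002
  M+2: 0.56786925×0.2780 + 0.35364107×0.7220 = 0.413197
  M+4: 0.35364107×0.2780 + 0.0734101×0.7220 = 0.151314
  M+6: 0.0734101×0.2780 + 0.00507958×0.7220 = 0.024075
  M+8: 0.00507958×0.2780 = 0.001412
Scale to base peak (0.413197) = 100: 99.2 : 100.0 : 36.6 : 5.8 : 0.3

99.2 : 100.0 : 36.6 : 5.8 : 0.3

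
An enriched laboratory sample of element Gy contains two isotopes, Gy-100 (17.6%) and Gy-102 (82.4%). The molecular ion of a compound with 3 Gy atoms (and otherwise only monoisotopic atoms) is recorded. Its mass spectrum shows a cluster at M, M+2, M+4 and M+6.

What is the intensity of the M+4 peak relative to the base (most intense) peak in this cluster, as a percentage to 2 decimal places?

Binomial terms of (0.176 + 0.824)^3: M 0.0055, M+2 0.0766, M+4 0.3585, M+6 0.5595 → M+6 is the base peak.
P(M+6) = C(3,3) × 0.176^0 × 0.824^3 = 1 × 1.0000 × 0.55947622 = 0.559476 (base)
P(M+4) = C(3,2) × 0.176^1 × 0.824^2 = 3 × 0.1760 × 0.678976 = 0.358499
Relative intensity = 0.358499 / 0.559476 × 100 = 64.08

64.08%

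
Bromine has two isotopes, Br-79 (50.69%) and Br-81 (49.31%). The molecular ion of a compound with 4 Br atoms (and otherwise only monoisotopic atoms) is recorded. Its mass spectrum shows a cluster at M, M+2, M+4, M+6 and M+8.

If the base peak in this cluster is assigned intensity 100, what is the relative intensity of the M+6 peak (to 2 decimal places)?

64.85

Binomial terms of (0.5069 + 0.4931)^4: M 0.0660, M+2 0.2569, M+4 0.3749, M+6 0.2431, M+8 0.0591 → M+4 is the base peak.
P(M+4) = C(4,2) × 0.5069^2 × 0.4931^2 = 6 × 0.25694761 × 0.24314761 = 0.374857 (base)
P(M+6) = C(4,3) × 0.5069^1 × 0.4931^3 = 4 × 0.5069 × 0.11989609 = 0.243101
Relative intensity = 0.243101 / 0.374857 × 100 = 64.85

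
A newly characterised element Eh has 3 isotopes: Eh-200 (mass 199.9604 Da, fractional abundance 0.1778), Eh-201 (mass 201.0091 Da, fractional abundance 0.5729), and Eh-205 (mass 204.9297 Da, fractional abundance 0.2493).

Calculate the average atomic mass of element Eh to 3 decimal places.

201.800 Da

Weight each isotope mass by its fractional abundance: 0.1778 × 199.9604 + 0.5729 × 201.0091 + 0.2493 × 204.9297
= 35.55296 + 115.15811 + 51.08897 = 201.80004 Da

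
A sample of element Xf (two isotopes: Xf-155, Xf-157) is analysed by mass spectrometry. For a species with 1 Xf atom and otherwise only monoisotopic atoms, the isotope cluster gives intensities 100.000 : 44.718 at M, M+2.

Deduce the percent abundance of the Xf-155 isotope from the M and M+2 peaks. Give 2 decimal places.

69.10%

If p is the fraction of Xf that is Xf-155, then I(M+2)/I(M) = [C(1,1)·p^0·(1−p)] / p^1 = 1·(1−p)/p = 44.718/100.000 = 0.4472
(1−p)/p = 0.4472/1 = 0.4472  ⇒  p = 1/(1 + 0.4472) = 0.6910
Xf-155: 69.10%, Xf-157: 30.90%.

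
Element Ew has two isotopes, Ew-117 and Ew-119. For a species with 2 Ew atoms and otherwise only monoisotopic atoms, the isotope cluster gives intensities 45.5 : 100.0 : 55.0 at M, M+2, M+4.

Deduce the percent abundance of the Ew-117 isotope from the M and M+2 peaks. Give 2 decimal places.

If p is the fraction of Ew that is Ew-117, then I(M+2)/I(M) = [C(2,1)·p^1·(1−p)] / p^2 = 2·(1−p)/p = 100.0/45.5 = 2.1978
(1−p)/p = 2.1978/2 = 1.0989  ⇒  p = 1/(1 + 1.0989) = 0.4764
Ew-117: 47.64%, Ew-119: 52.36%.

47.64%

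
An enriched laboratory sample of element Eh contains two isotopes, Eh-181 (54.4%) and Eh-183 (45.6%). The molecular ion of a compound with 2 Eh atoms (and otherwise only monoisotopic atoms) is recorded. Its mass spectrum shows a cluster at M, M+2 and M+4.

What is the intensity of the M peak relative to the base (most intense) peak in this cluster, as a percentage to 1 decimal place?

59.6%

Term probabilities: M 0.2959, M+2 0.4961, M+4 0.2079. Base peak = M+2.
P(M+2) = C(2,1) × 0.544^1 × 0.456^1 = 2 × 0.5440 × 0.4560 = 0.496128 (base)
P(M) = C(2,0) × 0.544^2 × 0.456^0 = 1 × 0.295936 × 1.0000 = 0.295936
Relative intensity = 0.295936 / 0.496128 × 100 = 59.6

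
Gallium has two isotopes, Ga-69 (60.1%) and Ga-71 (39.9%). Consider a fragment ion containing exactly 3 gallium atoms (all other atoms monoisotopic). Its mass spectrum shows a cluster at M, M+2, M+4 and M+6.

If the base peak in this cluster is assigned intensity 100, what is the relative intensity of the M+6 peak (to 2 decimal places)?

14.69

(0.601 + 0.399)^3 gives M 0.2171, M+2 0.4324, M+4 0.2870, M+6 0.0635; the largest is M+2.
P(M+2) = C(3,1) × 0.601^2 × 0.399^1 = 3 × 0.361201 × 0.3990 = 0.432358 (base)
P(M+6) = C(3,3) × 0.601^0 × 0.399^3 = 1 × 1.0000 × 0.0635212 = 0.063521
Relative intensity = 0.063521 / 0.432358 × 100 = 14.69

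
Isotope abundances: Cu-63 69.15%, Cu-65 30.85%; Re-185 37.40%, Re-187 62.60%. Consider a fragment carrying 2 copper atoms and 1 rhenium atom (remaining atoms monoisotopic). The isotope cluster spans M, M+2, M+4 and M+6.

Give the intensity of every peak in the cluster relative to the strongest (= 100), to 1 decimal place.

39.0 : 100.0 : 66.0 : 13.0

Copper pattern (n=2): 0.47817225 : 0.4266555 : 0.09517225
Rhenium pattern (n=1): 0.3740 : 0.6260
Convolve the two distributions (both contribute in 2-u steps):
  M: 0.47817225×0.3740 = 0.178836
  M+2: 0.47817225×0.6260 + 0.4266555×0.3740 = 0.458905
  M+4: 0.4266555×0.6260 + 0.09517225×0.3740 = 0.302681
  M+6: 0.09517225×0.6260 = 0.059578
Scale to base peak (0.458905) = 100: 39.0 : 100.0 : 66.0 : 13.0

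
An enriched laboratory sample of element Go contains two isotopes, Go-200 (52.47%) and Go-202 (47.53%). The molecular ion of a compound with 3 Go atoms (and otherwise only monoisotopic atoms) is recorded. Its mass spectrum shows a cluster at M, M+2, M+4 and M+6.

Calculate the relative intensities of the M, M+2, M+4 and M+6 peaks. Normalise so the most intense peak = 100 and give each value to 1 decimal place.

36.8 : 100.0 : 90.6 : 27.4

Expanding (0.5247 + 0.4753)^3:
P(M) = 0.5247^3 = 0.144455
P(M+2) = 3 × 0.5247^2 × 0.4753^1 = 0.392565
P(M+4) = 3 × 0.5247^1 × 0.4753^2 = 0.355605
P(M+6) = 0.4753^3 = 0.107375
The M+2 peak is largest (0.392565); scaling to 100 gives 36.8 : 100.0 : 90.6 : 27.4.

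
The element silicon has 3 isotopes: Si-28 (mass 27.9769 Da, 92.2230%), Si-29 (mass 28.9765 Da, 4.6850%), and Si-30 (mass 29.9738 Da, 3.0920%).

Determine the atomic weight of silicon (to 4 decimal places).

Average mass = Σ (abundance × isotope mass) = 0.922230 × 27.9769 + 0.046850 × 28.9765 + 0.030920 × 29.9738
= 25.80114 + 1.35755 + 0.92679 = 28.08548 Da

28.0855 Da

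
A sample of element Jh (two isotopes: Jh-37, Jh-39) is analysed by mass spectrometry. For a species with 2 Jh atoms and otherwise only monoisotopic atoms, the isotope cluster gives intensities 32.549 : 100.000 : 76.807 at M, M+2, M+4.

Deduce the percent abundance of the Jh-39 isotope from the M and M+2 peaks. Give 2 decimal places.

Let p = fractional abundance of Jh-37. I(M+2)/I(M) = [C(2,1)·p^1·(1−p)] / p^2 = 2·(1−p)/p = 100.000/32.549 = 3.0723
(1−p)/p = 3.0723/2 = 1.5361  ⇒  p = 1/(1 + 1.5361) = 0.3943
Jh-37: 39.43%, Jh-39: 60.57%.

60.57%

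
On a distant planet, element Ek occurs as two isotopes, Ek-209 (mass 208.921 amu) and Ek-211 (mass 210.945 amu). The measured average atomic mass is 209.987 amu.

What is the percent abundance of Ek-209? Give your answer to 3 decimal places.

47.332%

Let x be the fractional abundance of Ek-209; then Ek-211 has abundance 1 − x.
208.921·x + 210.945·(1 − x) = 209.987
(208.921 − 210.945)·x = 209.987 − 210.945
x = -0.958 / -2.024 = 0.47332 → 47.332% Ek-209, 52.668% Ek-211.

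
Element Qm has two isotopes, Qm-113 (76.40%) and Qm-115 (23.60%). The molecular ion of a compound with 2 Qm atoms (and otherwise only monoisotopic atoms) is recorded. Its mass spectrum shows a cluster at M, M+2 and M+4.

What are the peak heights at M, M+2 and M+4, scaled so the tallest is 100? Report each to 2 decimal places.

100.00 : 61.78 : 9.54

The 2 Qm atoms are independent, so intensities follow the terms of (0.7640 + 0.2360)^2.
P(M) = 0.7640^2 = 0.583696
P(M+2) = 2 × 0.7640^1 × 0.2360^1 = 0.360608
P(M+4) = 0.2360^2 = 0.055696
The M peak is largest (0.583696); scaling to 100 gives 100.00 : 61.78 : 9.54.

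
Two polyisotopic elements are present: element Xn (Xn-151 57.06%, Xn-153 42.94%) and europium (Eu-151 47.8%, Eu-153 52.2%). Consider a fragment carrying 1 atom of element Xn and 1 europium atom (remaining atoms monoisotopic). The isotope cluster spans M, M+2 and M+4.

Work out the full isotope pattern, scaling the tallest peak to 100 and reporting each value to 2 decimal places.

54.21 : 100.00 : 44.55

Element Xn pattern (n=1): 0.5706 : 0.4294
Europium pattern (n=1): 0.4780 : 0.5220
Convolve the two distributions (both contribute in 2-u steps):
  M: 0.5706×0.4780 = 0.272747
  M+2: 0.5706×0.5220 + 0.4294×0.4780 = 0.503106
  M+4: 0.4294×0.5220 = 0.224147
Scale to base peak (0.503106) = 100: 54.21 : 100.00 : 44.55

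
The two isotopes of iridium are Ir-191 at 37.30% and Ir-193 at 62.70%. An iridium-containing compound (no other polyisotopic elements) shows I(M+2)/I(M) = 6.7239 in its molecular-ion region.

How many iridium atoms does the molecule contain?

4

The M+2/M ratio from n Ir atoms is n · q/p = n · 0.6270/0.3730.
n = 6.7239 × 0.3730/0.6270 = 4.00 ≈ 4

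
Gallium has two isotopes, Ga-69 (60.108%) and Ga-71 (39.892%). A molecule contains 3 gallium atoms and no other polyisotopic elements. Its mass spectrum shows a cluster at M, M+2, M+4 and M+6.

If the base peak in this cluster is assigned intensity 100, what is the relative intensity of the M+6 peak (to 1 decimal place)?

Binomial terms of (0.60108 + 0.39892)^3: M 0.2172, M+2 0.4324, M+4 0.2870, M+6 0.0635 → M+2 is the base peak.
P(M+2) = C(3,1) × 0.60108^2 × 0.39892^1 = 3 × 0.36129717 × 0.39892 = 0.432386 (base)
P(M+6) = C(3,3) × 0.60108^0 × 0.39892^3 = 1 × 1.0000 × 0.063483 = 0.063483
Relative intensity = 0.063483 / 0.432386 × 100 = 14.7

14.7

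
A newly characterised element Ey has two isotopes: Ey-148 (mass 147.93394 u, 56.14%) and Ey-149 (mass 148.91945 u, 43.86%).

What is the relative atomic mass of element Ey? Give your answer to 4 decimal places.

Ar = Σ fᵢ·mᵢ = 0.5614 × 147.93394 + 0.4386 × 148.91945
= 83.050114 + 65.316071 = 148.366185 u

148.3662 u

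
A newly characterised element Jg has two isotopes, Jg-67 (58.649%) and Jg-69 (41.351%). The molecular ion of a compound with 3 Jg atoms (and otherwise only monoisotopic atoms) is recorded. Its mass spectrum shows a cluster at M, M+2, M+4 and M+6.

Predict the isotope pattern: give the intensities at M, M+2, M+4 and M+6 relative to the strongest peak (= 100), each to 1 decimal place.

47.3 : 100.0 : 70.5 : 16.6

The 3 Jg atoms are independent, so intensities follow the terms of (0.58649 + 0.41351)^3.
P(M) = 0.58649^3 = 0.201735
P(M+2) = 3 × 0.58649^2 × 0.41351^1 = 0.426706
P(M+4) = 3 × 0.58649^1 × 0.41351^2 = 0.300853
P(M+6) = 0.41351^3 = 0.070706
The M+2 peak is largest (0.426706); scaling to 100 gives 47.3 : 100.0 : 70.5 : 16.6.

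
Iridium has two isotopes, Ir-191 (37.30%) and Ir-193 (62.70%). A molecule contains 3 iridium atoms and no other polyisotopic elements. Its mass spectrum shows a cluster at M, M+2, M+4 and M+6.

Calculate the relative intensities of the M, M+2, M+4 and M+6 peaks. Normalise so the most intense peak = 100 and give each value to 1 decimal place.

Expanding (0.3730 + 0.6270)^3:
P(M) = 0.3730^3 = 0.051895
P(M+2) = 3 × 0.3730^2 × 0.6270^1 = 0.261702
P(M+4) = 3 × 0.3730^1 × 0.6270^2 = 0.439911
P(M+6) = 0.6270^3 = 0.246492
The M+4 peak is largest (0.439911); scaling to 100 gives 11.8 : 59.5 : 100.0 : 56.0.

11.8 : 59.5 : 100.0 : 56.0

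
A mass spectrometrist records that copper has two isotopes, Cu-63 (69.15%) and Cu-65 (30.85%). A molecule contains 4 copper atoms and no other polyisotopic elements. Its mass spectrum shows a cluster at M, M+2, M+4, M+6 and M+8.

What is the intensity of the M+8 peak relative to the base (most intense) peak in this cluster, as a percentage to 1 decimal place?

Term probabilities: M 0.2286, M+2 0.4080, M+4 0.2731, M+6 0.0812, M+8 0.0091. Base peak = M+2.
P(M+2) = C(4,1) × 0.6915^3 × 0.3085^1 = 4 × 0.33065611 × 0.3085 = 0.408030 (base)
P(M+8) = C(4,4) × 0.6915^0 × 0.3085^4 = 1 × 1.0000 × 0.00905776 = 0.009058
Relative intensity = 0.009058 / 0.408030 × 100 = 2.2

2.2%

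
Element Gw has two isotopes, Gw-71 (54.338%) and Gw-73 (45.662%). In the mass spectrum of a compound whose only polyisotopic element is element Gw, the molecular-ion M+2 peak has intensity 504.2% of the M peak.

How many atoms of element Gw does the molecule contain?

6

The M+2/M ratio from n Gw atoms is n · q/p = n · 0.45662/0.54338.
n = 5.042 × 0.54338/0.45662 = 6.00 ≈ 6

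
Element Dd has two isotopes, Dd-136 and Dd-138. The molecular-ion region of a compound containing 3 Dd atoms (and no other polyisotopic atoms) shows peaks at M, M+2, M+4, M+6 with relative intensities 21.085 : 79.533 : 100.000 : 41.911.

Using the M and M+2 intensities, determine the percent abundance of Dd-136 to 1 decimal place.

44.3%

Let p = fractional abundance of Dd-136. I(M+2)/I(M) = [C(3,1)·p^2·(1−p)] / p^3 = 3·(1−p)/p = 79.533/21.085 = 3.7720
(1−p)/p = 3.7720/3 = 1.2573  ⇒  p = 1/(1 + 1.2573) = 0.4430
Dd-136: 44.3%, Dd-138: 55.7%.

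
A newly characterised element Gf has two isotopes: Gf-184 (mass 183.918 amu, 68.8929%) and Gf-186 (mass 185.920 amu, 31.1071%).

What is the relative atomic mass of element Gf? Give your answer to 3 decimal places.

184.541 amu

Average mass = Σ (abundance × isotope mass) = 0.688929 × 183.918 + 0.311071 × 185.920
= 126.7064 + 57.8343 = 184.5407 amu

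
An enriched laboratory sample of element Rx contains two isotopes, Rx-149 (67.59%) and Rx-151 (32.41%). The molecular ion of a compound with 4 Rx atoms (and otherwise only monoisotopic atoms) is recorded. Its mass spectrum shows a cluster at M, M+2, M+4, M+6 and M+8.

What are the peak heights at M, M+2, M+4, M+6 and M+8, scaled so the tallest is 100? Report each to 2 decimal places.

52.14 : 100.00 : 71.93 : 22.99 : 2.76

Each Rx atom is independently Rx-149 (p = 0.6759) or Rx-151 (q = 0.3241); the cluster is the binomial expansion (p + q)^4.
P(M) = 0.6759^4 = 0.208704
P(M+2) = 4 × 0.6759^3 × 0.3241^1 = 0.400301
P(M+4) = 6 × 0.6759^2 × 0.3241^2 = 0.287922
P(M+6) = 4 × 0.6759^1 × 0.3241^3 = 0.092041
P(M+8) = 0.3241^4 = 0.011034
The M+2 peak is largest (0.400301); scaling to 100 gives 52.14 : 100.00 : 71.93 : 22.99 : 2.76.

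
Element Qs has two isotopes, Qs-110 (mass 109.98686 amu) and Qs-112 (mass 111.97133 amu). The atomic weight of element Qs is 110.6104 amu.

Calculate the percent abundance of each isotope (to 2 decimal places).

Qs-110: 68.58%, Qs-112: 31.42%

Let x be the fractional abundance of Qs-110; then Qs-112 has abundance 1 − x.
109.98686·x + 111.97133·(1 − x) = 110.6104
(109.98686 − 111.97133)·x = 110.6104 − 111.97133
x = -1.36093 / -1.98447 = 0.68579 → 68.58% Qs-110, 31.42% Qs-112.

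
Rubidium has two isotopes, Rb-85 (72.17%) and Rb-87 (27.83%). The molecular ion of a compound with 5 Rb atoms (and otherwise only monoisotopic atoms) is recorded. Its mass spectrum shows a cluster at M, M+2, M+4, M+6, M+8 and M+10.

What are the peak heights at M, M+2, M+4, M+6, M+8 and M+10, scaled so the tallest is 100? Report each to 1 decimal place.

The 5 Rb atoms are independent, so intensities follow the terms of (0.7217 + 0.2783)^5.
P(M) = 0.7217^5 = 0.195787
P(M+2) = 5 × 0.7217^4 × 0.2783^1 = 0.377494
P(M+4) = 10 × 0.7217^3 × 0.2783^2 = 0.291136
P(M+6) = 10 × 0.7217^2 × 0.2783^3 = 0.112267
P(M+8) = 5 × 0.7217^1 × 0.2783^4 = 0.021646
P(M+10) = 0.2783^5 = 0.001669
The M+2 peak is largest (0.377494); scaling to 100 gives 51.9 : 100.0 : 77.1 : 29.7 : 5.7 : 0.4.

51.9 : 100.0 : 77.1 : 29.7 : 5.7 : 0.4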